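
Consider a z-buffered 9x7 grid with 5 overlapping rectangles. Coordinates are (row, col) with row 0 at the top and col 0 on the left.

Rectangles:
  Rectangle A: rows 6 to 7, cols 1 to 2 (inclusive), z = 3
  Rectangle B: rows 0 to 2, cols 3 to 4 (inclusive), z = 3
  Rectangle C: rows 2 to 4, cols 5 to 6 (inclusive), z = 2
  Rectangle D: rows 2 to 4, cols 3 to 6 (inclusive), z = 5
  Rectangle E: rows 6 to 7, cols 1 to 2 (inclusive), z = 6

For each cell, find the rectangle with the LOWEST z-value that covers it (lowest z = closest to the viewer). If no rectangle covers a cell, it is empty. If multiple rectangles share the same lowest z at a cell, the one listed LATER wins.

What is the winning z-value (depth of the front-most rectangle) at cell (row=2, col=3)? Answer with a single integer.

Check cell (2,3):
  A: rows 6-7 cols 1-2 -> outside (row miss)
  B: rows 0-2 cols 3-4 z=3 -> covers; best now B (z=3)
  C: rows 2-4 cols 5-6 -> outside (col miss)
  D: rows 2-4 cols 3-6 z=5 -> covers; best now B (z=3)
  E: rows 6-7 cols 1-2 -> outside (row miss)
Winner: B at z=3

Answer: 3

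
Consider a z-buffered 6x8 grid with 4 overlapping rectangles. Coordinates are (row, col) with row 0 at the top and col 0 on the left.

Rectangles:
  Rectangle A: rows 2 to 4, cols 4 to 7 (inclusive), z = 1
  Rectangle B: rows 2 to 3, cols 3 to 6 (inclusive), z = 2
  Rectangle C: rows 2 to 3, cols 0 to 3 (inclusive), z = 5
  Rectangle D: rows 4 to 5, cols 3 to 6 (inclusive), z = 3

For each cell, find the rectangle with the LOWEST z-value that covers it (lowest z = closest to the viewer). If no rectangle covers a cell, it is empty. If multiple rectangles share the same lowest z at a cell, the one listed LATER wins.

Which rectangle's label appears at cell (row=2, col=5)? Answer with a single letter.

Answer: A

Derivation:
Check cell (2,5):
  A: rows 2-4 cols 4-7 z=1 -> covers; best now A (z=1)
  B: rows 2-3 cols 3-6 z=2 -> covers; best now A (z=1)
  C: rows 2-3 cols 0-3 -> outside (col miss)
  D: rows 4-5 cols 3-6 -> outside (row miss)
Winner: A at z=1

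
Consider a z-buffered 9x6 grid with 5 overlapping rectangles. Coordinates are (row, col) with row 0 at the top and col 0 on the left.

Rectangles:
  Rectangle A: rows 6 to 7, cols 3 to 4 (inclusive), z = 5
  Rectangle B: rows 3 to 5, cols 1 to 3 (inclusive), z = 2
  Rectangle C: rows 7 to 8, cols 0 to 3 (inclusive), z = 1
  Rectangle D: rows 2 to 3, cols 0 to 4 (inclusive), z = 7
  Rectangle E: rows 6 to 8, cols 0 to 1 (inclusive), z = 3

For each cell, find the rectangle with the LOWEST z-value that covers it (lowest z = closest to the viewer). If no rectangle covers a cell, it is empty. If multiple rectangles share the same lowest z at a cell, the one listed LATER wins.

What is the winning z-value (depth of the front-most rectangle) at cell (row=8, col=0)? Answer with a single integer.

Check cell (8,0):
  A: rows 6-7 cols 3-4 -> outside (row miss)
  B: rows 3-5 cols 1-3 -> outside (row miss)
  C: rows 7-8 cols 0-3 z=1 -> covers; best now C (z=1)
  D: rows 2-3 cols 0-4 -> outside (row miss)
  E: rows 6-8 cols 0-1 z=3 -> covers; best now C (z=1)
Winner: C at z=1

Answer: 1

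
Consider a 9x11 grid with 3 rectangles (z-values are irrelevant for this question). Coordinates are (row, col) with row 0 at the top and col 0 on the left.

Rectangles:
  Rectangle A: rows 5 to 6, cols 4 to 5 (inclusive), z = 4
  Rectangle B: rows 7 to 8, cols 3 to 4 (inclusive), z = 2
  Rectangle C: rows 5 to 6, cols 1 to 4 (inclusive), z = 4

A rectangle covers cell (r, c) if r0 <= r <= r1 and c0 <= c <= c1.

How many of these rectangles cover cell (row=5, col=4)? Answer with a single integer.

Check cell (5,4):
  A: rows 5-6 cols 4-5 -> covers
  B: rows 7-8 cols 3-4 -> outside (row miss)
  C: rows 5-6 cols 1-4 -> covers
Count covering = 2

Answer: 2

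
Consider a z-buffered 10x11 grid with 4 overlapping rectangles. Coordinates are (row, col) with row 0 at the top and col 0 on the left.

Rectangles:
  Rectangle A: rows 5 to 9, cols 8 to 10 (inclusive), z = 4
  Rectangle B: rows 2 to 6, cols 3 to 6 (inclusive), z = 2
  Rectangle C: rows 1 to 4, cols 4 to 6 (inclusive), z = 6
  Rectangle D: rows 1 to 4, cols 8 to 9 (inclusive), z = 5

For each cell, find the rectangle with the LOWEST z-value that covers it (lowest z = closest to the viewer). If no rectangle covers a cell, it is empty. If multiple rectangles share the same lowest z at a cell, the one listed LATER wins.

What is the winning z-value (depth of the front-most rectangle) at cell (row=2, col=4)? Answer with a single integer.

Check cell (2,4):
  A: rows 5-9 cols 8-10 -> outside (row miss)
  B: rows 2-6 cols 3-6 z=2 -> covers; best now B (z=2)
  C: rows 1-4 cols 4-6 z=6 -> covers; best now B (z=2)
  D: rows 1-4 cols 8-9 -> outside (col miss)
Winner: B at z=2

Answer: 2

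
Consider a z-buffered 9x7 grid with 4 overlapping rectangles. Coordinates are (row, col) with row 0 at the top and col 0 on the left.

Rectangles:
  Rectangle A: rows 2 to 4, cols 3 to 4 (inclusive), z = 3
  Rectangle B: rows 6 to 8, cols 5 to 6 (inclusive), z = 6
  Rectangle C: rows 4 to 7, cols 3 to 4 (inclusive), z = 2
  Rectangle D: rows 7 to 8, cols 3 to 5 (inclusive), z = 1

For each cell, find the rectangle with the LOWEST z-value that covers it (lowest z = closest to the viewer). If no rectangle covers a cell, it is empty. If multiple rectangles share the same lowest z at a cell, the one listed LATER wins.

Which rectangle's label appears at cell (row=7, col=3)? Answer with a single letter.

Check cell (7,3):
  A: rows 2-4 cols 3-4 -> outside (row miss)
  B: rows 6-8 cols 5-6 -> outside (col miss)
  C: rows 4-7 cols 3-4 z=2 -> covers; best now C (z=2)
  D: rows 7-8 cols 3-5 z=1 -> covers; best now D (z=1)
Winner: D at z=1

Answer: D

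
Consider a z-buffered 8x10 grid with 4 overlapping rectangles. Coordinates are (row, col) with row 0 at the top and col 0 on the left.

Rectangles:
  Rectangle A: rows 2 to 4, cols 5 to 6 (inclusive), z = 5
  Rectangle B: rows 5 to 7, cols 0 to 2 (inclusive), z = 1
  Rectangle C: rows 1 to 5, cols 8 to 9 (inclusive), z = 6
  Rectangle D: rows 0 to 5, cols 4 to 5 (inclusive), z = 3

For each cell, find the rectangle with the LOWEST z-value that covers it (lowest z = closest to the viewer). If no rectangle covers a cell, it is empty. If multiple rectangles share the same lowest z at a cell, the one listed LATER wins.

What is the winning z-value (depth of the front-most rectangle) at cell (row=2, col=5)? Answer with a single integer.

Answer: 3

Derivation:
Check cell (2,5):
  A: rows 2-4 cols 5-6 z=5 -> covers; best now A (z=5)
  B: rows 5-7 cols 0-2 -> outside (row miss)
  C: rows 1-5 cols 8-9 -> outside (col miss)
  D: rows 0-5 cols 4-5 z=3 -> covers; best now D (z=3)
Winner: D at z=3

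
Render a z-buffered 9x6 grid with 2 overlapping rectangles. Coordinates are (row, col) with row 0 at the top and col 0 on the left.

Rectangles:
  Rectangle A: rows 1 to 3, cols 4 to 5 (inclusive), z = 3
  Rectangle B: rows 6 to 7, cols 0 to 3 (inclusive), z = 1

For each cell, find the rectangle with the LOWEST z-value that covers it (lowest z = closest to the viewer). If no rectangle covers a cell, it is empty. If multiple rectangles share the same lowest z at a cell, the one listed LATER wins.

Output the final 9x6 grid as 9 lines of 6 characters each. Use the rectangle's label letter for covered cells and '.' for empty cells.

......
....AA
....AA
....AA
......
......
BBBB..
BBBB..
......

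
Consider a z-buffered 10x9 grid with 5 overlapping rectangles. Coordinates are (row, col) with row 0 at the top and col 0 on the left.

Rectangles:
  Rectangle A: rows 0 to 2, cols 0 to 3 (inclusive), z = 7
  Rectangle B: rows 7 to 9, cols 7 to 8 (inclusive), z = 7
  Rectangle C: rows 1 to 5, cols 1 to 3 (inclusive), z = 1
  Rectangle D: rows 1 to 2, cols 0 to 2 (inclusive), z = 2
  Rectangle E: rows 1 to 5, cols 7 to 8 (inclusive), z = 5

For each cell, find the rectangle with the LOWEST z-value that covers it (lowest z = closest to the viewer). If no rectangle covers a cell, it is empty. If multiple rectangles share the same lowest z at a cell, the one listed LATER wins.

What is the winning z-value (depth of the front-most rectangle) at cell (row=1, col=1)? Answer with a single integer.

Answer: 1

Derivation:
Check cell (1,1):
  A: rows 0-2 cols 0-3 z=7 -> covers; best now A (z=7)
  B: rows 7-9 cols 7-8 -> outside (row miss)
  C: rows 1-5 cols 1-3 z=1 -> covers; best now C (z=1)
  D: rows 1-2 cols 0-2 z=2 -> covers; best now C (z=1)
  E: rows 1-5 cols 7-8 -> outside (col miss)
Winner: C at z=1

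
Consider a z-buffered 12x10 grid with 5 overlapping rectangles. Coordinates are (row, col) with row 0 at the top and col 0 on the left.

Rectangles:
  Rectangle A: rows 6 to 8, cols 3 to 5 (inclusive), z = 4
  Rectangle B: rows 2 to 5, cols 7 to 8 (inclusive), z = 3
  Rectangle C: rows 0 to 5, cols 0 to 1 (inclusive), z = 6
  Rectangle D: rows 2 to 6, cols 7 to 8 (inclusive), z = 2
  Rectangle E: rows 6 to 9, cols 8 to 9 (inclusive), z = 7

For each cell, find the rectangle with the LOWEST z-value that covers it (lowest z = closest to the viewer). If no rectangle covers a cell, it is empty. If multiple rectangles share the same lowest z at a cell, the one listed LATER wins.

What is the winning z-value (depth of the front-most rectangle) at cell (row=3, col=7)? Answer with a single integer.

Check cell (3,7):
  A: rows 6-8 cols 3-5 -> outside (row miss)
  B: rows 2-5 cols 7-8 z=3 -> covers; best now B (z=3)
  C: rows 0-5 cols 0-1 -> outside (col miss)
  D: rows 2-6 cols 7-8 z=2 -> covers; best now D (z=2)
  E: rows 6-9 cols 8-9 -> outside (row miss)
Winner: D at z=2

Answer: 2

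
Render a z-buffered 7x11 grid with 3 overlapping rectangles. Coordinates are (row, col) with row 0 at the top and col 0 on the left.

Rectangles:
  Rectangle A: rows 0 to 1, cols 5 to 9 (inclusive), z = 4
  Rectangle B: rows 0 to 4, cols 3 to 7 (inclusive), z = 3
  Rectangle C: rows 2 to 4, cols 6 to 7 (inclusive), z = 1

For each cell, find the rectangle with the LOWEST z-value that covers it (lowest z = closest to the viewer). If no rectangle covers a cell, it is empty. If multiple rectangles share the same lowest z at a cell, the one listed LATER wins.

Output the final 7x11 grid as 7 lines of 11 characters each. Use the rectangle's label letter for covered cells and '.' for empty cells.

...BBBBBAA.
...BBBBBAA.
...BBBCC...
...BBBCC...
...BBBCC...
...........
...........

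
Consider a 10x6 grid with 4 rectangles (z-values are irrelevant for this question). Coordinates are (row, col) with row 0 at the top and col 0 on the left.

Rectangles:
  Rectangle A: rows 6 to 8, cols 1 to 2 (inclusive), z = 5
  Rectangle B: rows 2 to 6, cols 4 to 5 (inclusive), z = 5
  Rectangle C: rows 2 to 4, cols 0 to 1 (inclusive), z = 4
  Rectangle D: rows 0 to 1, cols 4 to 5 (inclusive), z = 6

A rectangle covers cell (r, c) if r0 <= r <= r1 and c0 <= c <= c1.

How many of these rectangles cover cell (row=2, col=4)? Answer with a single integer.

Check cell (2,4):
  A: rows 6-8 cols 1-2 -> outside (row miss)
  B: rows 2-6 cols 4-5 -> covers
  C: rows 2-4 cols 0-1 -> outside (col miss)
  D: rows 0-1 cols 4-5 -> outside (row miss)
Count covering = 1

Answer: 1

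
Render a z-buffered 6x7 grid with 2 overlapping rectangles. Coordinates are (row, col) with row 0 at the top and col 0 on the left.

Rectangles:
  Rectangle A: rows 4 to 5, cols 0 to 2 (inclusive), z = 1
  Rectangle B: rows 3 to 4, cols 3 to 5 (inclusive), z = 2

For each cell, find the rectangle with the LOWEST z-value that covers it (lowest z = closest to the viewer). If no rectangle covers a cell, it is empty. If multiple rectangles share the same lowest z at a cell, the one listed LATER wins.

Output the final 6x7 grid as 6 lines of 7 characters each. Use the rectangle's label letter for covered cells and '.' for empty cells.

.......
.......
.......
...BBB.
AAABBB.
AAA....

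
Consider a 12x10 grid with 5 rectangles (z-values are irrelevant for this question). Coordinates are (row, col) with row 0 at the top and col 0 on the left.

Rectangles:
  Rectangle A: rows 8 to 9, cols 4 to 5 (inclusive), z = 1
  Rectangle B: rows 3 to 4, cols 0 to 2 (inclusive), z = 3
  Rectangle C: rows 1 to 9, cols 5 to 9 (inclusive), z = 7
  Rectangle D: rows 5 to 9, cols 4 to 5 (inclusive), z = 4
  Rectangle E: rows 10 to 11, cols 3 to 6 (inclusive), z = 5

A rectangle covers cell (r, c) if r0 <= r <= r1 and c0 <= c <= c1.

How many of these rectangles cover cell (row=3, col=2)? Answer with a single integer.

Check cell (3,2):
  A: rows 8-9 cols 4-5 -> outside (row miss)
  B: rows 3-4 cols 0-2 -> covers
  C: rows 1-9 cols 5-9 -> outside (col miss)
  D: rows 5-9 cols 4-5 -> outside (row miss)
  E: rows 10-11 cols 3-6 -> outside (row miss)
Count covering = 1

Answer: 1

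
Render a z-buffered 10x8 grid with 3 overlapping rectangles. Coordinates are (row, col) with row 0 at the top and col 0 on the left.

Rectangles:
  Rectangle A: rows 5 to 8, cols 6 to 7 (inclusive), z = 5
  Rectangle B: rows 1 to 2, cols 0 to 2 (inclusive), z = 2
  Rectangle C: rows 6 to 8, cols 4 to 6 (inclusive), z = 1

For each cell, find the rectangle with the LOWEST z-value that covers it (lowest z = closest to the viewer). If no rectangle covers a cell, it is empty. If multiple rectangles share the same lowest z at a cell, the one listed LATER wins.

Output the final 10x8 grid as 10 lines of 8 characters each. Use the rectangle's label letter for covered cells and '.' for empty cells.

........
BBB.....
BBB.....
........
........
......AA
....CCCA
....CCCA
....CCCA
........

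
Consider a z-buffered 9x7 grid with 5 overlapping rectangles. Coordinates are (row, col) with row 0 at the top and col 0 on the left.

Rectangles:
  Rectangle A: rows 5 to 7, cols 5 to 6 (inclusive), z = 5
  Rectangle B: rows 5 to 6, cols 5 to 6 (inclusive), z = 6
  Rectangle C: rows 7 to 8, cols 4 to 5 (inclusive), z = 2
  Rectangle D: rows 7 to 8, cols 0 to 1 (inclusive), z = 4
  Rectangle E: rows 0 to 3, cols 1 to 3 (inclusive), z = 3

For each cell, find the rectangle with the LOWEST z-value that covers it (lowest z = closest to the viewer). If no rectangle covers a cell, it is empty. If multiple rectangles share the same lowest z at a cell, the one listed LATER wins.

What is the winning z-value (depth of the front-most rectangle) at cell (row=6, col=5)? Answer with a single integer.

Answer: 5

Derivation:
Check cell (6,5):
  A: rows 5-7 cols 5-6 z=5 -> covers; best now A (z=5)
  B: rows 5-6 cols 5-6 z=6 -> covers; best now A (z=5)
  C: rows 7-8 cols 4-5 -> outside (row miss)
  D: rows 7-8 cols 0-1 -> outside (row miss)
  E: rows 0-3 cols 1-3 -> outside (row miss)
Winner: A at z=5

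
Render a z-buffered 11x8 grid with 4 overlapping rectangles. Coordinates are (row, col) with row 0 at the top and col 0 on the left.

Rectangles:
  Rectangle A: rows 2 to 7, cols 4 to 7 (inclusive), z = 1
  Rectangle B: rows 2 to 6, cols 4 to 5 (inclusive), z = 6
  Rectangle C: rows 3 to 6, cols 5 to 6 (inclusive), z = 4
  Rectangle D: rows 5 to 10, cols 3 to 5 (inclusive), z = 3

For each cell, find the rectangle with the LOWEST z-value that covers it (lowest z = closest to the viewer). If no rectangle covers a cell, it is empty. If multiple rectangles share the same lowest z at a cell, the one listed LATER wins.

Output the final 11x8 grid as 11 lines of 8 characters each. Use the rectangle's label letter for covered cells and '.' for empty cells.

........
........
....AAAA
....AAAA
....AAAA
...DAAAA
...DAAAA
...DAAAA
...DDD..
...DDD..
...DDD..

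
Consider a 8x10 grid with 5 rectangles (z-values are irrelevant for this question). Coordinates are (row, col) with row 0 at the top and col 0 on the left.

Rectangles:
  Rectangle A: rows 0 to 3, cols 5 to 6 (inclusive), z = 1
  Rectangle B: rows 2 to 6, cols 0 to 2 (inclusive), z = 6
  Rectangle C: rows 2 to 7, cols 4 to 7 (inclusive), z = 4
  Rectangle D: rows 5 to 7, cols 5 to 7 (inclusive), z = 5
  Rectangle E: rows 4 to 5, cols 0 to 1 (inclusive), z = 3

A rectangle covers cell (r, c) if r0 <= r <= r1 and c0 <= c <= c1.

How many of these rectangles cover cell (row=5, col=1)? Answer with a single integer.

Answer: 2

Derivation:
Check cell (5,1):
  A: rows 0-3 cols 5-6 -> outside (row miss)
  B: rows 2-6 cols 0-2 -> covers
  C: rows 2-7 cols 4-7 -> outside (col miss)
  D: rows 5-7 cols 5-7 -> outside (col miss)
  E: rows 4-5 cols 0-1 -> covers
Count covering = 2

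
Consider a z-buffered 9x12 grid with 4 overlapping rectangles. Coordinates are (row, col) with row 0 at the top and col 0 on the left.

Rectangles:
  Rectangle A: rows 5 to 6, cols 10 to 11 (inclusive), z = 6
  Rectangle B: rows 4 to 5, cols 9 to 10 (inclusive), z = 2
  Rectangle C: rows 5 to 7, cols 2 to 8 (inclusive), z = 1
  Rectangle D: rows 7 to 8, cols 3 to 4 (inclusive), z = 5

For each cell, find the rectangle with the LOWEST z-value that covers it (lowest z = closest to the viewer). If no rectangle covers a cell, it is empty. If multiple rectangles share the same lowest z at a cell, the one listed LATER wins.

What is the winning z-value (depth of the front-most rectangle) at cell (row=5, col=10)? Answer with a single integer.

Answer: 2

Derivation:
Check cell (5,10):
  A: rows 5-6 cols 10-11 z=6 -> covers; best now A (z=6)
  B: rows 4-5 cols 9-10 z=2 -> covers; best now B (z=2)
  C: rows 5-7 cols 2-8 -> outside (col miss)
  D: rows 7-8 cols 3-4 -> outside (row miss)
Winner: B at z=2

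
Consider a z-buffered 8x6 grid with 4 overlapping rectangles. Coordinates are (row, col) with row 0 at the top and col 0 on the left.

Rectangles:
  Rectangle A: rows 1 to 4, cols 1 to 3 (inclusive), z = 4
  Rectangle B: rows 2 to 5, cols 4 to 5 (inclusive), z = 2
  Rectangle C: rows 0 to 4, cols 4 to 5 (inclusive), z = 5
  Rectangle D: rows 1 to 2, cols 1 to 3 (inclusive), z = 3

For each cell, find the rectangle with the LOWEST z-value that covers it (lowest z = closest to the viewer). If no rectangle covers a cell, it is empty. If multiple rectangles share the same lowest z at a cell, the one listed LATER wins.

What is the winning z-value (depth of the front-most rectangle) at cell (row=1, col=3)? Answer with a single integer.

Check cell (1,3):
  A: rows 1-4 cols 1-3 z=4 -> covers; best now A (z=4)
  B: rows 2-5 cols 4-5 -> outside (row miss)
  C: rows 0-4 cols 4-5 -> outside (col miss)
  D: rows 1-2 cols 1-3 z=3 -> covers; best now D (z=3)
Winner: D at z=3

Answer: 3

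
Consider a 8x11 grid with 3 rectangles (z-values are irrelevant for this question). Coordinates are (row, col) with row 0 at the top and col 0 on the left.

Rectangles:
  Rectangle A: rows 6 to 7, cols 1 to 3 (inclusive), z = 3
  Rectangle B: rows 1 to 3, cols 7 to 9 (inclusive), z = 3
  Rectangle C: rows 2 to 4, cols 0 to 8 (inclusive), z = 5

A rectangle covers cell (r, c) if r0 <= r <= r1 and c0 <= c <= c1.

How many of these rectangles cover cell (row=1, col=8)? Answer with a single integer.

Answer: 1

Derivation:
Check cell (1,8):
  A: rows 6-7 cols 1-3 -> outside (row miss)
  B: rows 1-3 cols 7-9 -> covers
  C: rows 2-4 cols 0-8 -> outside (row miss)
Count covering = 1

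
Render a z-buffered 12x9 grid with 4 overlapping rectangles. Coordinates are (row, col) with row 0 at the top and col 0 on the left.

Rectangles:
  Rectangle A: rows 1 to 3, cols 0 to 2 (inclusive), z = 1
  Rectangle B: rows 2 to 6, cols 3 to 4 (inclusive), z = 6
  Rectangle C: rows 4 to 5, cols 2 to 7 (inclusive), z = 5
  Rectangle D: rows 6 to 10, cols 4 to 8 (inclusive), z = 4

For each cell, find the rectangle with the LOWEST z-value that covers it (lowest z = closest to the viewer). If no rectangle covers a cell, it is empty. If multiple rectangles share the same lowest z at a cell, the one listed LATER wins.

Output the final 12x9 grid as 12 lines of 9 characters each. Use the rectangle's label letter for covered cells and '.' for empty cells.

.........
AAA......
AAABB....
AAABB....
..CCCCCC.
..CCCCCC.
...BDDDDD
....DDDDD
....DDDDD
....DDDDD
....DDDDD
.........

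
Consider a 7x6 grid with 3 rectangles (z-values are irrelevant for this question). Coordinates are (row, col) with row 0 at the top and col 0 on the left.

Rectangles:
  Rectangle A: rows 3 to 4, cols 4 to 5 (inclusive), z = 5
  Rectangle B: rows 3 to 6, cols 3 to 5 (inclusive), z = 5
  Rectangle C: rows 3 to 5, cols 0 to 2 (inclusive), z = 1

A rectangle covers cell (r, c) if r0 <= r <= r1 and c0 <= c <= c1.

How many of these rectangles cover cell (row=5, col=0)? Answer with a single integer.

Check cell (5,0):
  A: rows 3-4 cols 4-5 -> outside (row miss)
  B: rows 3-6 cols 3-5 -> outside (col miss)
  C: rows 3-5 cols 0-2 -> covers
Count covering = 1

Answer: 1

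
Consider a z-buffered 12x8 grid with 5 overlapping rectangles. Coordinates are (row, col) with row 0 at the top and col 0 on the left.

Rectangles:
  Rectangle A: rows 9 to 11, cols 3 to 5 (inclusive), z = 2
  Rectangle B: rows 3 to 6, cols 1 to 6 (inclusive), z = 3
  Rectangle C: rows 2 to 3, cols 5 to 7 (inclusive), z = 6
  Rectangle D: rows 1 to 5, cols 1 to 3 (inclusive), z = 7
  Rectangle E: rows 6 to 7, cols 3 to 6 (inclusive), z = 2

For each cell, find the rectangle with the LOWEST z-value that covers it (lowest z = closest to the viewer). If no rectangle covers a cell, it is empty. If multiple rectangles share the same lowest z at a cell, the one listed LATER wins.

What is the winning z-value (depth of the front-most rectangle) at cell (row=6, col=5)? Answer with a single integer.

Answer: 2

Derivation:
Check cell (6,5):
  A: rows 9-11 cols 3-5 -> outside (row miss)
  B: rows 3-6 cols 1-6 z=3 -> covers; best now B (z=3)
  C: rows 2-3 cols 5-7 -> outside (row miss)
  D: rows 1-5 cols 1-3 -> outside (row miss)
  E: rows 6-7 cols 3-6 z=2 -> covers; best now E (z=2)
Winner: E at z=2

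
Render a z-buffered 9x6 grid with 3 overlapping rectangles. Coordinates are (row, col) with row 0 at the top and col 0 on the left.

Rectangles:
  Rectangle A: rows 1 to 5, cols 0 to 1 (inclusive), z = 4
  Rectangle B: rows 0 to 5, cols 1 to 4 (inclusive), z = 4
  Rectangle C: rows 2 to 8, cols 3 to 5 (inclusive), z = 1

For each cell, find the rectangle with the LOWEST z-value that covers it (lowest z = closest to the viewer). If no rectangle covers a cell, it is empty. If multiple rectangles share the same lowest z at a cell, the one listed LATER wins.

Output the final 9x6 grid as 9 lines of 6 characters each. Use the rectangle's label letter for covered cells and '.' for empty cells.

.BBBB.
ABBBB.
ABBCCC
ABBCCC
ABBCCC
ABBCCC
...CCC
...CCC
...CCC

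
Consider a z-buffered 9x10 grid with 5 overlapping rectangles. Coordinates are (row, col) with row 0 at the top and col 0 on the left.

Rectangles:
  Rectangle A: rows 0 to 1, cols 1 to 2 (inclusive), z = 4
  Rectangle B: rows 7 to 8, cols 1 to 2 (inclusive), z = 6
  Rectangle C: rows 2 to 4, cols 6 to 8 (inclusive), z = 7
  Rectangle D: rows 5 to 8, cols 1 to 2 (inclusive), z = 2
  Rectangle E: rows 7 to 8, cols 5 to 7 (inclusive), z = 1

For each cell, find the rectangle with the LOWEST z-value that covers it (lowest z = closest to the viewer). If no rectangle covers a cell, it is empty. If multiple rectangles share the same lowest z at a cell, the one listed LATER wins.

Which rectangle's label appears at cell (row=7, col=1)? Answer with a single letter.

Check cell (7,1):
  A: rows 0-1 cols 1-2 -> outside (row miss)
  B: rows 7-8 cols 1-2 z=6 -> covers; best now B (z=6)
  C: rows 2-4 cols 6-8 -> outside (row miss)
  D: rows 5-8 cols 1-2 z=2 -> covers; best now D (z=2)
  E: rows 7-8 cols 5-7 -> outside (col miss)
Winner: D at z=2

Answer: D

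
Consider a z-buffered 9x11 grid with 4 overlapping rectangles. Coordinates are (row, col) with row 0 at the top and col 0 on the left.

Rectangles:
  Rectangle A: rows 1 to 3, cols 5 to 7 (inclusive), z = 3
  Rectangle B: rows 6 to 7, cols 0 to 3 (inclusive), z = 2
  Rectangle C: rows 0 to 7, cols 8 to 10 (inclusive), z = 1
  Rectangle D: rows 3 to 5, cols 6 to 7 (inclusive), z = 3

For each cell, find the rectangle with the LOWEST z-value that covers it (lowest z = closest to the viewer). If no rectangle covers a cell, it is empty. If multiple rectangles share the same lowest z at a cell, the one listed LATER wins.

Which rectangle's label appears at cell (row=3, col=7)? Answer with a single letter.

Answer: D

Derivation:
Check cell (3,7):
  A: rows 1-3 cols 5-7 z=3 -> covers; best now A (z=3)
  B: rows 6-7 cols 0-3 -> outside (row miss)
  C: rows 0-7 cols 8-10 -> outside (col miss)
  D: rows 3-5 cols 6-7 z=3 -> covers; best now D (z=3)
Winner: D at z=3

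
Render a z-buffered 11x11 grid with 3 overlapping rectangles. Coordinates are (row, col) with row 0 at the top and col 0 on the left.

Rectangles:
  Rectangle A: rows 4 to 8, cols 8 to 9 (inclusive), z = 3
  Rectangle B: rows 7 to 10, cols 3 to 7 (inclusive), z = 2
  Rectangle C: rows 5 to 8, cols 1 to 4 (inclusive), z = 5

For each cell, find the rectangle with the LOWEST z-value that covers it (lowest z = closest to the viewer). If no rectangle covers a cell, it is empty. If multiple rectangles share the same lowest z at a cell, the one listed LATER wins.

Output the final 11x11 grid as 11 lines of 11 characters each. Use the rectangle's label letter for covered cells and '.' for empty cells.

...........
...........
...........
...........
........AA.
.CCCC...AA.
.CCCC...AA.
.CCBBBBBAA.
.CCBBBBBAA.
...BBBBB...
...BBBBB...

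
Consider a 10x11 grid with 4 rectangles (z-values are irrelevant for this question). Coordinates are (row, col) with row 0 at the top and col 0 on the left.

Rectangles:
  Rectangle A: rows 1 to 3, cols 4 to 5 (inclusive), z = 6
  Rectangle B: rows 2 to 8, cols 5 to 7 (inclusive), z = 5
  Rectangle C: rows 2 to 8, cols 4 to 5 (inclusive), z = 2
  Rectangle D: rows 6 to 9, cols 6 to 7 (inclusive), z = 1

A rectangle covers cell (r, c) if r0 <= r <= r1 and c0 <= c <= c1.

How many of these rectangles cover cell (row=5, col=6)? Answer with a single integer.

Check cell (5,6):
  A: rows 1-3 cols 4-5 -> outside (row miss)
  B: rows 2-8 cols 5-7 -> covers
  C: rows 2-8 cols 4-5 -> outside (col miss)
  D: rows 6-9 cols 6-7 -> outside (row miss)
Count covering = 1

Answer: 1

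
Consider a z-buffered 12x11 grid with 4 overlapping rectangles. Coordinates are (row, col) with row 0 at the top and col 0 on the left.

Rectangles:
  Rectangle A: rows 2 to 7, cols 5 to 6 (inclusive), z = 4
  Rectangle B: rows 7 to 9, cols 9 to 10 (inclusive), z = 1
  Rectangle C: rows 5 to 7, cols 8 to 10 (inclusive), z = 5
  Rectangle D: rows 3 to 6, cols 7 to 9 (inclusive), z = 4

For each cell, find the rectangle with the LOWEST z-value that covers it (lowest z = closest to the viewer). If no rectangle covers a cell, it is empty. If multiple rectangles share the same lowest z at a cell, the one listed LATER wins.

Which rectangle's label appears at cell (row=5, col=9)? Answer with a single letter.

Answer: D

Derivation:
Check cell (5,9):
  A: rows 2-7 cols 5-6 -> outside (col miss)
  B: rows 7-9 cols 9-10 -> outside (row miss)
  C: rows 5-7 cols 8-10 z=5 -> covers; best now C (z=5)
  D: rows 3-6 cols 7-9 z=4 -> covers; best now D (z=4)
Winner: D at z=4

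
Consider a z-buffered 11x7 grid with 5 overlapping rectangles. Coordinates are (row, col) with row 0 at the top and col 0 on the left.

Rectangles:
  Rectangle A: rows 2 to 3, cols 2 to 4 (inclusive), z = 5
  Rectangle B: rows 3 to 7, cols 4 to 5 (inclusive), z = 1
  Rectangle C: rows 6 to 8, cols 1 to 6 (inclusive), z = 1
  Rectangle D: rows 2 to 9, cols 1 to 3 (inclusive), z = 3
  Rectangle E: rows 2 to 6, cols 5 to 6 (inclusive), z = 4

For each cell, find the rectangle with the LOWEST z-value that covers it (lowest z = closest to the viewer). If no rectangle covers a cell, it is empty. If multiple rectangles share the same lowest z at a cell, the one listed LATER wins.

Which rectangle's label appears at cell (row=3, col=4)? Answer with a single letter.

Check cell (3,4):
  A: rows 2-3 cols 2-4 z=5 -> covers; best now A (z=5)
  B: rows 3-7 cols 4-5 z=1 -> covers; best now B (z=1)
  C: rows 6-8 cols 1-6 -> outside (row miss)
  D: rows 2-9 cols 1-3 -> outside (col miss)
  E: rows 2-6 cols 5-6 -> outside (col miss)
Winner: B at z=1

Answer: B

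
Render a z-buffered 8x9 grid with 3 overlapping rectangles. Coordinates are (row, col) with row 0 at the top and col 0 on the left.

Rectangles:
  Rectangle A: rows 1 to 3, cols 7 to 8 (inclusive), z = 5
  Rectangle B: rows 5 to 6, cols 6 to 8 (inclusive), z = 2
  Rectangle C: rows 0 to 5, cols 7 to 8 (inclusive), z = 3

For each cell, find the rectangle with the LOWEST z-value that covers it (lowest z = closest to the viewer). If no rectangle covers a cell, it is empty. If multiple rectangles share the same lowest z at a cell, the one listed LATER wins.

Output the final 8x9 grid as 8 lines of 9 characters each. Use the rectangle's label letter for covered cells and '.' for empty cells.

.......CC
.......CC
.......CC
.......CC
.......CC
......BBB
......BBB
.........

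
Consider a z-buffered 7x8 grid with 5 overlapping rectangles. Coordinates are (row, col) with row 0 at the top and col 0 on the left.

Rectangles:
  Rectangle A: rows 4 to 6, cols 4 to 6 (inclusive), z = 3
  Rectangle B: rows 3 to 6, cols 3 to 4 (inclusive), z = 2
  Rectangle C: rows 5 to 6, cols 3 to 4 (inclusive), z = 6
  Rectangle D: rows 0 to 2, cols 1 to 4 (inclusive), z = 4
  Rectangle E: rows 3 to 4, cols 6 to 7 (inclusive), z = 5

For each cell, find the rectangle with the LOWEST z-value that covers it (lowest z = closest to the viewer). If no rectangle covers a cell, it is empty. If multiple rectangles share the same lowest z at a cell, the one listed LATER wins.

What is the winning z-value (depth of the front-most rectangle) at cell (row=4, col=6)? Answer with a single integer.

Check cell (4,6):
  A: rows 4-6 cols 4-6 z=3 -> covers; best now A (z=3)
  B: rows 3-6 cols 3-4 -> outside (col miss)
  C: rows 5-6 cols 3-4 -> outside (row miss)
  D: rows 0-2 cols 1-4 -> outside (row miss)
  E: rows 3-4 cols 6-7 z=5 -> covers; best now A (z=3)
Winner: A at z=3

Answer: 3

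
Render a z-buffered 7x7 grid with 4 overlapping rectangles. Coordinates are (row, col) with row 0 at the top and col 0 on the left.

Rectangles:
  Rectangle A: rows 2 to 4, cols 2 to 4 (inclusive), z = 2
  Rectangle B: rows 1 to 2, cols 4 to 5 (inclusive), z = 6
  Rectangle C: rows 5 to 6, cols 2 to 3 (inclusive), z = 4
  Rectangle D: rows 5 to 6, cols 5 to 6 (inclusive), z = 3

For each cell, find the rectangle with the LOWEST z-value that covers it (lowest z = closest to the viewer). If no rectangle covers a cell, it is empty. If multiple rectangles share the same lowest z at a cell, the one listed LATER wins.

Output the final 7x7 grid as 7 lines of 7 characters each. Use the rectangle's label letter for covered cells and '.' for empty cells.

.......
....BB.
..AAAB.
..AAA..
..AAA..
..CC.DD
..CC.DD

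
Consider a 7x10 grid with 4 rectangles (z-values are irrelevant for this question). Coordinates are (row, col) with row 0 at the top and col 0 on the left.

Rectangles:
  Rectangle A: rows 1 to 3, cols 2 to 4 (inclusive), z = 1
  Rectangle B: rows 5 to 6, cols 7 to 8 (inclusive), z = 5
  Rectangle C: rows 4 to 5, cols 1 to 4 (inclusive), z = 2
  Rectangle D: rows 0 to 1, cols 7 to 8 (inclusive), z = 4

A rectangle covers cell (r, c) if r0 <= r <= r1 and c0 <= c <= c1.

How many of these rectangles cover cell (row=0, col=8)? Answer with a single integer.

Check cell (0,8):
  A: rows 1-3 cols 2-4 -> outside (row miss)
  B: rows 5-6 cols 7-8 -> outside (row miss)
  C: rows 4-5 cols 1-4 -> outside (row miss)
  D: rows 0-1 cols 7-8 -> covers
Count covering = 1

Answer: 1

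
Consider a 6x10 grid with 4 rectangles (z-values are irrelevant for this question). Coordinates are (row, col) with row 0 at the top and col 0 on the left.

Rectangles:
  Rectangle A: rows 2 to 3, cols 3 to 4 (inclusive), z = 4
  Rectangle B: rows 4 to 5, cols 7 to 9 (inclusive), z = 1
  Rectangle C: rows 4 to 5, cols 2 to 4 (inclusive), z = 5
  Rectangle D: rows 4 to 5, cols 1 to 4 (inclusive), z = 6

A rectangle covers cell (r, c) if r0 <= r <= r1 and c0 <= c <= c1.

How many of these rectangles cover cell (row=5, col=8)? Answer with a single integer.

Check cell (5,8):
  A: rows 2-3 cols 3-4 -> outside (row miss)
  B: rows 4-5 cols 7-9 -> covers
  C: rows 4-5 cols 2-4 -> outside (col miss)
  D: rows 4-5 cols 1-4 -> outside (col miss)
Count covering = 1

Answer: 1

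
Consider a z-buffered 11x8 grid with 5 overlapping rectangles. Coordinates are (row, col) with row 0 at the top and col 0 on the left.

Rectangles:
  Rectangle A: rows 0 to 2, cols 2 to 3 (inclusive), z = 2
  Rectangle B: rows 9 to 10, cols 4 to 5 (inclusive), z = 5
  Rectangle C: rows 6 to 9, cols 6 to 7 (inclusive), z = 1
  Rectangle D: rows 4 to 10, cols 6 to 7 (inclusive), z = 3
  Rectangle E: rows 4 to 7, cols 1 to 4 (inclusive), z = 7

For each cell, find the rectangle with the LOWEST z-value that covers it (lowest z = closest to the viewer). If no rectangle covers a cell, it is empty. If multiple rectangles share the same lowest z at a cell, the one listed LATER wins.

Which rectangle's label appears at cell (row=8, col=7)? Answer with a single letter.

Check cell (8,7):
  A: rows 0-2 cols 2-3 -> outside (row miss)
  B: rows 9-10 cols 4-5 -> outside (row miss)
  C: rows 6-9 cols 6-7 z=1 -> covers; best now C (z=1)
  D: rows 4-10 cols 6-7 z=3 -> covers; best now C (z=1)
  E: rows 4-7 cols 1-4 -> outside (row miss)
Winner: C at z=1

Answer: C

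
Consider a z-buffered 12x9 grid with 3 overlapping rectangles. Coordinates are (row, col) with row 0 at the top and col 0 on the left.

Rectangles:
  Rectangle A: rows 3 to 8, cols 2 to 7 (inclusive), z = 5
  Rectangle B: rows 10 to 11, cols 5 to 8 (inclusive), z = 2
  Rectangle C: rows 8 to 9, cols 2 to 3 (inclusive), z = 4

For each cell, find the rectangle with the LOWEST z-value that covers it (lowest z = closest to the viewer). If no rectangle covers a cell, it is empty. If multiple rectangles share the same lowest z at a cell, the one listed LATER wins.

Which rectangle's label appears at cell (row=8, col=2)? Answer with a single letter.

Answer: C

Derivation:
Check cell (8,2):
  A: rows 3-8 cols 2-7 z=5 -> covers; best now A (z=5)
  B: rows 10-11 cols 5-8 -> outside (row miss)
  C: rows 8-9 cols 2-3 z=4 -> covers; best now C (z=4)
Winner: C at z=4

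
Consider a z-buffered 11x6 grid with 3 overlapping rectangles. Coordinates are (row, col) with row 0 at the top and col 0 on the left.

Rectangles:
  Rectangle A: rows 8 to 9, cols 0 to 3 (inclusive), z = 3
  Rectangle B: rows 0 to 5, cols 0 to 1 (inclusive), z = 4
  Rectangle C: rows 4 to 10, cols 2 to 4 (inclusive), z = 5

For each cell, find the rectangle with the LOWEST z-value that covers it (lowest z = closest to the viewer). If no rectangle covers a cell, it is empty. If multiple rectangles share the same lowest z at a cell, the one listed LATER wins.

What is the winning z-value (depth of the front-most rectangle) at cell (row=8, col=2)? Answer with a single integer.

Answer: 3

Derivation:
Check cell (8,2):
  A: rows 8-9 cols 0-3 z=3 -> covers; best now A (z=3)
  B: rows 0-5 cols 0-1 -> outside (row miss)
  C: rows 4-10 cols 2-4 z=5 -> covers; best now A (z=3)
Winner: A at z=3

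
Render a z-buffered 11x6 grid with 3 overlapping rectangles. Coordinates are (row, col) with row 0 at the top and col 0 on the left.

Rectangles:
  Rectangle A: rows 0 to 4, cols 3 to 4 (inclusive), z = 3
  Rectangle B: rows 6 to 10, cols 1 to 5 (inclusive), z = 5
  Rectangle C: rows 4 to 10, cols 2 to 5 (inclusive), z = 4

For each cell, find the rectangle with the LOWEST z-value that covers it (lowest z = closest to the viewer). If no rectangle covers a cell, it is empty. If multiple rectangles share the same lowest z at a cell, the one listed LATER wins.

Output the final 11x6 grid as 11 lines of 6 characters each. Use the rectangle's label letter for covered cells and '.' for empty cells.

...AA.
...AA.
...AA.
...AA.
..CAAC
..CCCC
.BCCCC
.BCCCC
.BCCCC
.BCCCC
.BCCCC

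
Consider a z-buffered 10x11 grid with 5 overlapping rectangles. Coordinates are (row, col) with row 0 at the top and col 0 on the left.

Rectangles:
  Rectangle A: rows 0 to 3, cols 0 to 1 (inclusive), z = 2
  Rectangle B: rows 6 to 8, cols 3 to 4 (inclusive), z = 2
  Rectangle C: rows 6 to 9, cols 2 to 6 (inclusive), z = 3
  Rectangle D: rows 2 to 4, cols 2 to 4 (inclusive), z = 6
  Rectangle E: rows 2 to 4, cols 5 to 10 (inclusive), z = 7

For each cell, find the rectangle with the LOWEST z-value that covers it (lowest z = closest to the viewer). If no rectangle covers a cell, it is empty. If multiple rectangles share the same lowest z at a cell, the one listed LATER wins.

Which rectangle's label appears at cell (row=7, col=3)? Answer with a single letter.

Check cell (7,3):
  A: rows 0-3 cols 0-1 -> outside (row miss)
  B: rows 6-8 cols 3-4 z=2 -> covers; best now B (z=2)
  C: rows 6-9 cols 2-6 z=3 -> covers; best now B (z=2)
  D: rows 2-4 cols 2-4 -> outside (row miss)
  E: rows 2-4 cols 5-10 -> outside (row miss)
Winner: B at z=2

Answer: B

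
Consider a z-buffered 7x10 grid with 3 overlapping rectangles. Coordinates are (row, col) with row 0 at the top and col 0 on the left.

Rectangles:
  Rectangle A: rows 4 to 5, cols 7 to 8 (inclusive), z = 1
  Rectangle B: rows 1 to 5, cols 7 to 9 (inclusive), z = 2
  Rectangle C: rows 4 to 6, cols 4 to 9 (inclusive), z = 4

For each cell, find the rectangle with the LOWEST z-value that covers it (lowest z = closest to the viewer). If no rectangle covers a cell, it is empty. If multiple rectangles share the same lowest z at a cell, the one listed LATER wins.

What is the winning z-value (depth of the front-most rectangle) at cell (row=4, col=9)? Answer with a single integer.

Check cell (4,9):
  A: rows 4-5 cols 7-8 -> outside (col miss)
  B: rows 1-5 cols 7-9 z=2 -> covers; best now B (z=2)
  C: rows 4-6 cols 4-9 z=4 -> covers; best now B (z=2)
Winner: B at z=2

Answer: 2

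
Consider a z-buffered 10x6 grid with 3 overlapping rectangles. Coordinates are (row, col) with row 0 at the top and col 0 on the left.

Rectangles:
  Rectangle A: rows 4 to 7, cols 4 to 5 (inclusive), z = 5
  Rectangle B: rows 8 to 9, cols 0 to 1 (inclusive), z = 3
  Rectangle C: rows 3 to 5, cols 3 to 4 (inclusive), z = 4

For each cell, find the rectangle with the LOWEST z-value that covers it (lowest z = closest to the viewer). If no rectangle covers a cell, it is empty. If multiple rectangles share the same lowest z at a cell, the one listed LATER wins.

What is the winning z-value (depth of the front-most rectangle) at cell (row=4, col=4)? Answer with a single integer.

Answer: 4

Derivation:
Check cell (4,4):
  A: rows 4-7 cols 4-5 z=5 -> covers; best now A (z=5)
  B: rows 8-9 cols 0-1 -> outside (row miss)
  C: rows 3-5 cols 3-4 z=4 -> covers; best now C (z=4)
Winner: C at z=4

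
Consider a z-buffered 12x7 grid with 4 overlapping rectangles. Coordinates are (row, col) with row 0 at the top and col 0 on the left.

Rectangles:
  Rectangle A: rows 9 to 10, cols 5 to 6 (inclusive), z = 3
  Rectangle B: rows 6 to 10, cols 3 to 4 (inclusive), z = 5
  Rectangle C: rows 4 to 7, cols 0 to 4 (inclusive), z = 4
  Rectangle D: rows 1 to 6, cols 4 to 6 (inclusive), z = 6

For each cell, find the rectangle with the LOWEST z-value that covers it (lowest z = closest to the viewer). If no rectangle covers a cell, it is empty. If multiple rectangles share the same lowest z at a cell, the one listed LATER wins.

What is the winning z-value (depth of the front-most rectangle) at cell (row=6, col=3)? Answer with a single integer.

Check cell (6,3):
  A: rows 9-10 cols 5-6 -> outside (row miss)
  B: rows 6-10 cols 3-4 z=5 -> covers; best now B (z=5)
  C: rows 4-7 cols 0-4 z=4 -> covers; best now C (z=4)
  D: rows 1-6 cols 4-6 -> outside (col miss)
Winner: C at z=4

Answer: 4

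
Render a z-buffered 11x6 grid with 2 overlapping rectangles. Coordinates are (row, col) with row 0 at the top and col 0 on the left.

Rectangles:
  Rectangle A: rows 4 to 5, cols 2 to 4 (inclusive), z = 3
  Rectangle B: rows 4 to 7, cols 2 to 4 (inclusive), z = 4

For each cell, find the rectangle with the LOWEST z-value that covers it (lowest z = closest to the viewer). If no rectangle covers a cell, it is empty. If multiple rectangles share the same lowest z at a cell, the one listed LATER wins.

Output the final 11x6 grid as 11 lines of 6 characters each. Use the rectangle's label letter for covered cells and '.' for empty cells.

......
......
......
......
..AAA.
..AAA.
..BBB.
..BBB.
......
......
......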